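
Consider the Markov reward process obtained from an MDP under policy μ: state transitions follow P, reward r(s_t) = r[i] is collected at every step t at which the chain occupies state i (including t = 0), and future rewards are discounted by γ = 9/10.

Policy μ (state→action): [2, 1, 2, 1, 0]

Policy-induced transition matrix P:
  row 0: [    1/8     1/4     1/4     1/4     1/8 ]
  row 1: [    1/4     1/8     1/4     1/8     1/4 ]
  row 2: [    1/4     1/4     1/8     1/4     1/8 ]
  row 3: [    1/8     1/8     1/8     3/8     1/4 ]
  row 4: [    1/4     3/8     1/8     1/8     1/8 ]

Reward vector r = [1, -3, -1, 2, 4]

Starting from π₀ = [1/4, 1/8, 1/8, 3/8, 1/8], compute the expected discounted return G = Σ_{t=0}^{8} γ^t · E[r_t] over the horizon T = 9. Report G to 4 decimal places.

t=0: π = [0.2500, 0.1250, 0.1250, 0.3750, 0.1250], E[r] = 1.0000, γ^t·E[r] = 1.000000, running G = 1.000000
t=1: π = [0.1719, 0.2031, 0.1719, 0.2656, 0.1875], E[r] = 0.6719, γ^t·E[r] = 0.604688, running G = 1.604688
t=2: π = [0.1953, 0.2148, 0.1719, 0.2344, 0.1836], E[r] = 0.5820, γ^t·E[r] = 0.471445, running G = 2.076133
t=3: π = [0.1963, 0.2168, 0.1763, 0.2295, 0.1812], E[r] = 0.5532, γ^t·E[r] = 0.403299, running G = 2.479432
t=4: π = [0.1968, 0.2169, 0.1766, 0.2289, 0.1808], E[r] = 0.5506, γ^t·E[r] = 0.361247, running G = 2.840680
t=5: π = [0.1968, 0.2169, 0.1767, 0.2289, 0.1807], E[r] = 0.5502, γ^t·E[r] = 0.324879, running G = 3.165559
t=6: π = [0.1968, 0.2169, 0.1767, 0.2289, 0.1807], E[r] = 0.5502, γ^t·E[r] = 0.292399, running G = 3.457958
t=7: π = [0.1968, 0.2169, 0.1767, 0.2289, 0.1807], E[r] = 0.5502, γ^t·E[r] = 0.263158, running G = 3.721116
t=8: π = [0.1968, 0.2169, 0.1767, 0.2289, 0.1807], E[r] = 0.5502, γ^t·E[r] = 0.236843, running G = 3.957959

G = 3.9580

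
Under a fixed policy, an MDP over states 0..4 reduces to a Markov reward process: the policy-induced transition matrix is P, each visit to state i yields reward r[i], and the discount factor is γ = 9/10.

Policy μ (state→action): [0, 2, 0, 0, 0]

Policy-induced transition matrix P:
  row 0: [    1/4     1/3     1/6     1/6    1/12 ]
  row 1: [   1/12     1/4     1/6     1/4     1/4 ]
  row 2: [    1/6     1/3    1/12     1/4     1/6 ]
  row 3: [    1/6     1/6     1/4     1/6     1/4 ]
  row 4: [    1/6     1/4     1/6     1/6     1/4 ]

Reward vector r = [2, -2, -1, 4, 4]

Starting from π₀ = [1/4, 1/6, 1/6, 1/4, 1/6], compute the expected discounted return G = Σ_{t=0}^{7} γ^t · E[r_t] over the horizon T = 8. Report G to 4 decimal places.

t=0: π = [0.2500, 0.1667, 0.1667, 0.2500, 0.1667], E[r] = 1.6667, γ^t·E[r] = 1.666667, running G = 1.666667
t=1: π = [0.1736, 0.2639, 0.1736, 0.1944, 0.1944], E[r] = 1.2014, γ^t·E[r] = 1.081250, running G = 2.747917
t=2: π = [0.1591, 0.2627, 0.1684, 0.2031, 0.2066], E[r] = 1.2633, γ^t·E[r] = 1.023281, running G = 3.771198
t=3: π = [0.1580, 0.2604, 0.1696, 0.2026, 0.2094], E[r] = 1.2739, γ^t·E[r] = 0.928688, running G = 4.699885
t=4: π = [0.1581, 0.2604, 0.1694, 0.2025, 0.2095], E[r] = 1.2741, γ^t·E[r] = 0.835953, running G = 5.535839
t=5: π = [0.1581, 0.2604, 0.1694, 0.2025, 0.2095], E[r] = 1.2741, γ^t·E[r] = 0.752323, running G = 6.288162
t=6: π = [0.1581, 0.2604, 0.1694, 0.2025, 0.2095], E[r] = 1.2741, γ^t·E[r] = 0.677089, running G = 6.965252
t=7: π = [0.1581, 0.2604, 0.1694, 0.2025, 0.2095], E[r] = 1.2741, γ^t·E[r] = 0.609381, running G = 7.574632

G = 7.5746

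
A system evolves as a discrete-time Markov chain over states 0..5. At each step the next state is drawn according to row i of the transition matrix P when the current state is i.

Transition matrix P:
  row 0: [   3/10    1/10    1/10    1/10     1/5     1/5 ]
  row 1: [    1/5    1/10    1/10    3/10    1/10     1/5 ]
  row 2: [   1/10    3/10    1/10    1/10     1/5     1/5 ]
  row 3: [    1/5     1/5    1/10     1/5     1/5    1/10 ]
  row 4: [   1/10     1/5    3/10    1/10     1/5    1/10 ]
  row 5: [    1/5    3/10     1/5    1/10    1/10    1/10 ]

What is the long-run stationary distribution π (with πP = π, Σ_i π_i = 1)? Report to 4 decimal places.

π = [0.1873, 0.1922, 0.1484, 0.1538, 0.1655, 0.1528]

Balance equations π_j = Σ_i π_i·P[i][j]:
  π_0 = 3/10·π_0 + 1/5·π_1 + 1/10·π_2 + 1/5·π_3 + 1/10·π_4 + 1/5·π_5
  π_1 = 1/10·π_0 + 1/10·π_1 + 3/10·π_2 + 1/5·π_3 + 1/5·π_4 + 3/10·π_5
  π_2 = 1/10·π_0 + 1/10·π_1 + 1/10·π_2 + 1/10·π_3 + 3/10·π_4 + 1/5·π_5
  π_3 = 1/10·π_0 + 3/10·π_1 + 1/10·π_2 + 1/5·π_3 + 1/10·π_4 + 1/10·π_5
  π_4 = 1/5·π_0 + 1/10·π_1 + 1/5·π_2 + 1/5·π_3 + 1/5·π_4 + 1/10·π_5
  normalize: π_0 + π_1 + π_2 + π_3 + π_4 + π_5 = 1
Solving the linear system gives exactly π = [1827/9752, 937/4876, 1447/9752, 375/2438, 807/4876, 745/4876].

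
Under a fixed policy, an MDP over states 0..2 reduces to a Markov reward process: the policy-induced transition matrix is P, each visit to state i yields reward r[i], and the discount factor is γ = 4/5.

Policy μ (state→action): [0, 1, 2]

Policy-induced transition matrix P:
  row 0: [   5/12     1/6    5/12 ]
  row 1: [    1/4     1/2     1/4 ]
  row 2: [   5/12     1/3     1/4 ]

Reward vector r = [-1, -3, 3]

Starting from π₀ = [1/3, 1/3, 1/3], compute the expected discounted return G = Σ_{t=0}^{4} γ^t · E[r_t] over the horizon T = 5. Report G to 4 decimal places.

G = -1.3377

t=0: π = [0.3333, 0.3333, 0.3333], E[r] = -0.3333, γ^t·E[r] = -0.333333, running G = -0.333333
t=1: π = [0.3611, 0.3333, 0.3056], E[r] = -0.4444, γ^t·E[r] = -0.355556, running G = -0.688889
t=2: π = [0.3611, 0.3287, 0.3102], E[r] = -0.4167, γ^t·E[r] = -0.266667, running G = -0.955556
t=3: π = [0.3619, 0.3279, 0.3102], E[r] = -0.4151, γ^t·E[r] = -0.212543, running G = -1.168099
t=4: π = [0.3620, 0.3277, 0.3103], E[r] = -0.4141, γ^t·E[r] = -0.169613, running G = -1.337712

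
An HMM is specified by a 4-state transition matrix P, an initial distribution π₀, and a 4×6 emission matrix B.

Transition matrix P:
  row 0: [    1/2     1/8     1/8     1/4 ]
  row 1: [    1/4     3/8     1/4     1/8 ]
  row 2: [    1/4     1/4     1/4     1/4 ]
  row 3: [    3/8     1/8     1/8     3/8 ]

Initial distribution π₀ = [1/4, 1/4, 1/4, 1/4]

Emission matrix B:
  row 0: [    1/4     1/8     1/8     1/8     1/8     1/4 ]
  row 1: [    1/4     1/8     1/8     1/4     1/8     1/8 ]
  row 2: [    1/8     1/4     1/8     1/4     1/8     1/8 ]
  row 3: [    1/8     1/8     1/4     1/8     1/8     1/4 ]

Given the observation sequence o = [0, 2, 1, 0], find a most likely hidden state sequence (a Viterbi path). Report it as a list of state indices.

t=0: δ = [6.250e-02, 6.250e-02, 3.125e-02, 3.125e-02]  (obs o_0=0)
t=1: δ = [3.906e-03, 2.930e-03, 1.953e-03, 3.906e-03]  ψ = [0, 1, 1, 0]  (obs o_1=2)
t=2: δ = [2.441e-04, 1.373e-04, 1.831e-04, 1.831e-04]  ψ = [0, 1, 1, 3]  (obs o_2=1)
t=3: δ = [3.052e-05, 1.287e-05, 5.722e-06, 8.583e-06]  ψ = [0, 1, 2, 3]  (obs o_3=0)
backtrack: best end state = 0; path = [0, 0, 0, 0]

path = [0, 0, 0, 0]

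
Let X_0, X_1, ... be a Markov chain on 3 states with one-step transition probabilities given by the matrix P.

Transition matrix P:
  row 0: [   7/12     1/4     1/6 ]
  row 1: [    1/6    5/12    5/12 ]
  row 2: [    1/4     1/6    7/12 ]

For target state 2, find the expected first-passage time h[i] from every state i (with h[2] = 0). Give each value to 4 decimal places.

h = [4.1379, 2.8966, 0.0000]

First-step conditioning: h[2] = 0; for i ≠ 2, h[i] = 1 + Σ_k P[i][k]·h[k].
  h[0] = 1 + 7/12·h[0] + 1/4·h[1]
  h[1] = 1 + 1/6·h[0] + 5/12·h[1]
Solving the 2×2 linear system over states ≠ 2 gives exactly h = [120/29, 84/29, 0] (h[2] = 0 is the target).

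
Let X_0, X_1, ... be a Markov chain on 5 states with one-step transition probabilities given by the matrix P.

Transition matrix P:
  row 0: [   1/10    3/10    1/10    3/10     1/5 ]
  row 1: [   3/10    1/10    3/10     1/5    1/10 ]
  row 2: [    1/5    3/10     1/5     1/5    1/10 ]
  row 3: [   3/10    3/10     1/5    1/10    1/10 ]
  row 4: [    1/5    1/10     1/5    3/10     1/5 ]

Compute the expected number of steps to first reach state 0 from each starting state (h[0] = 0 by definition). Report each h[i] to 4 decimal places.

h = [0.0000, 3.7826, 4.1264, 3.7513, 4.1612]

First-step conditioning: h[0] = 0; for i ≠ 0, h[i] = 1 + Σ_k P[i][k]·h[k].
  h[1] = 1 + 1/10·h[1] + 3/10·h[2] + 1/5·h[3] + 1/10·h[4]
  h[2] = 1 + 3/10·h[1] + 1/5·h[2] + 1/5·h[3] + 1/10·h[4]
  h[3] = 1 + 3/10·h[1] + 1/5·h[2] + 1/10·h[3] + 1/10·h[4]
  h[4] = 1 + 1/10·h[1] + 1/5·h[2] + 3/10·h[3] + 1/5·h[4]
Solving the 4×4 linear system over states ≠ 0 gives exactly h = [0, 10890/2879, 11880/2879, 10800/2879, 11980/2879] (h[0] = 0 is the target).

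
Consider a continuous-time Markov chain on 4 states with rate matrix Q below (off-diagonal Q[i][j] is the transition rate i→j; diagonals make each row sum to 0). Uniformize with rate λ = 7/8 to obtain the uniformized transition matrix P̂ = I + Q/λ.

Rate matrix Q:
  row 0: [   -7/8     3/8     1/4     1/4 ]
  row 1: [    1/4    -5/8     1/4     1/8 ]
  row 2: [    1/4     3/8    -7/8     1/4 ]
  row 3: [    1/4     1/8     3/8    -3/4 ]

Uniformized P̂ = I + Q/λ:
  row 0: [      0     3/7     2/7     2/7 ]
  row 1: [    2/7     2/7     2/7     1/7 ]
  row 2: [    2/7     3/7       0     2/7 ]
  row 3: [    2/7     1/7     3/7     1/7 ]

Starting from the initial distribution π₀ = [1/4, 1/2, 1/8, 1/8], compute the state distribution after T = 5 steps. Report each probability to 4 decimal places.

π = [0.2222, 0.3224, 0.2458, 0.2096]

t=0: π = [0.2500, 0.5000, 0.1250, 0.1250]
t=1: π = [0.2143, 0.3214, 0.2679, 0.1964]
t=2: π = [0.2245, 0.3265, 0.2372, 0.2117]
t=3: π = [0.2216, 0.3214, 0.2482, 0.2088]
t=4: π = [0.2224, 0.3230, 0.2446, 0.2100]
t=5: π = [0.2222, 0.3224, 0.2458, 0.2096]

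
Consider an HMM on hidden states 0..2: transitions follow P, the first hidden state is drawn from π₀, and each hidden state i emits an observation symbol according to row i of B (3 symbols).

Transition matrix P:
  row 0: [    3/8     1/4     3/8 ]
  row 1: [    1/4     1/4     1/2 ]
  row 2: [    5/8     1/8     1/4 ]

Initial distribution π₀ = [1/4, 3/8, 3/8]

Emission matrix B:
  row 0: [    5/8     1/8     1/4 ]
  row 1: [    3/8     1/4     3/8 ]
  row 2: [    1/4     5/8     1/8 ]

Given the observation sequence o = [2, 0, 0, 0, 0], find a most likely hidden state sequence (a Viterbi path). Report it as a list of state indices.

path = [1, 2, 0, 0, 0]

t=0: δ = [6.250e-02, 1.406e-01, 4.688e-02]  (obs o_0=2)
t=1: δ = [2.197e-02, 1.318e-02, 1.758e-02]  ψ = [1, 1, 1]  (obs o_1=0)
t=2: δ = [6.866e-03, 2.060e-03, 2.060e-03]  ψ = [2, 0, 0]  (obs o_2=0)
t=3: δ = [1.609e-03, 6.437e-04, 6.437e-04]  ψ = [0, 0, 0]  (obs o_3=0)
t=4: δ = [3.772e-04, 1.509e-04, 1.509e-04]  ψ = [0, 0, 0]  (obs o_4=0)
backtrack: best end state = 0; path = [1, 2, 0, 0, 0]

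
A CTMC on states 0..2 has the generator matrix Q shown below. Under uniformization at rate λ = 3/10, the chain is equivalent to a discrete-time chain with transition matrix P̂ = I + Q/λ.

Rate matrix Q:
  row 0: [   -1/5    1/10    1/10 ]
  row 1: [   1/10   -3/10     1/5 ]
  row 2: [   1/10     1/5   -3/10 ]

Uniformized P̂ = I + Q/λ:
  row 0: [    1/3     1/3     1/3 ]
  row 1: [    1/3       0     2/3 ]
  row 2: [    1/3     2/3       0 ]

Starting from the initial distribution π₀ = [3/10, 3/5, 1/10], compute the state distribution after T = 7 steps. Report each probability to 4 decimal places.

π = [0.3333, 0.3187, 0.3480]

t=0: π = [0.3000, 0.6000, 0.1000]
t=1: π = [0.3333, 0.1667, 0.5000]
t=2: π = [0.3333, 0.4444, 0.2222]
t=3: π = [0.3333, 0.2593, 0.4074]
t=4: π = [0.3333, 0.3827, 0.2840]
t=5: π = [0.3333, 0.3004, 0.3663]
t=6: π = [0.3333, 0.3553, 0.3114]
t=7: π = [0.3333, 0.3187, 0.3480]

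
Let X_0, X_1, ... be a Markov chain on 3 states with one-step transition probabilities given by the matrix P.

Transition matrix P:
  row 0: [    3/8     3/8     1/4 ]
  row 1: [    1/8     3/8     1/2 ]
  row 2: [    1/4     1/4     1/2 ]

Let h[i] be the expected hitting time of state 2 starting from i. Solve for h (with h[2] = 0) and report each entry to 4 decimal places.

h = [2.9091, 2.1818, 0.0000]

First-step conditioning: h[2] = 0; for i ≠ 2, h[i] = 1 + Σ_k P[i][k]·h[k].
  h[0] = 1 + 3/8·h[0] + 3/8·h[1]
  h[1] = 1 + 1/8·h[0] + 3/8·h[1]
Solving the 2×2 linear system over states ≠ 2 gives exactly h = [32/11, 24/11, 0] (h[2] = 0 is the target).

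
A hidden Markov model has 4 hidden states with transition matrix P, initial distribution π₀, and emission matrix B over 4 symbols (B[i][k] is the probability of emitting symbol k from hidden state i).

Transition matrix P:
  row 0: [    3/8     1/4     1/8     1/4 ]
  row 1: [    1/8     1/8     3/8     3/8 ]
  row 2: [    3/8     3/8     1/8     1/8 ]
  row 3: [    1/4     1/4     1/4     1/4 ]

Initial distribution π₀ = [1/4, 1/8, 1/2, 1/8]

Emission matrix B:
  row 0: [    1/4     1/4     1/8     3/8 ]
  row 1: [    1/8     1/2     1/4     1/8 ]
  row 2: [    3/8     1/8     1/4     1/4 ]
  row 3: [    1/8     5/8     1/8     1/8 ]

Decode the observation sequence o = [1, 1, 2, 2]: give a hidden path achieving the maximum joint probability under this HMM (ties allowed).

t=0: δ = [6.250e-02, 6.250e-02, 6.250e-02, 7.812e-02]  (obs o_0=1)
t=1: δ = [5.859e-03, 1.172e-02, 2.930e-03, 1.465e-02]  ψ = [0, 2, 1, 1]  (obs o_1=1)
t=2: δ = [4.578e-04, 9.155e-04, 1.099e-03, 5.493e-04]  ψ = [3, 3, 1, 1]  (obs o_2=2)
t=3: δ = [5.150e-05, 1.030e-04, 8.583e-05, 4.292e-05]  ψ = [2, 2, 1, 1]  (obs o_3=2)
backtrack: best end state = 1; path = [2, 1, 2, 1]

path = [2, 1, 2, 1]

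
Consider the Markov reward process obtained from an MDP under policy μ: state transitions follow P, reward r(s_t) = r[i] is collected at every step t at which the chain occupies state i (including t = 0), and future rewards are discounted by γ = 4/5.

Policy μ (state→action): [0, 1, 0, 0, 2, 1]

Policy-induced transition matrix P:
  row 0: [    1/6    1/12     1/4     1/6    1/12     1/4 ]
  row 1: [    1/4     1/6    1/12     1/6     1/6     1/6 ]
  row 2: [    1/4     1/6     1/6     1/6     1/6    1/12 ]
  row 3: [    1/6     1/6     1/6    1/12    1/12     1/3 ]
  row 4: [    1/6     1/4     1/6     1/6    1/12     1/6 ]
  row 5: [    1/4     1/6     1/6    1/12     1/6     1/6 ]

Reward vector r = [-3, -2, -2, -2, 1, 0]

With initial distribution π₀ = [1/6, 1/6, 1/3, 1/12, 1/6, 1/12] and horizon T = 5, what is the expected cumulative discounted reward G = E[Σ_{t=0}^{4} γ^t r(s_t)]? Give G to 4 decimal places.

G = -4.9409

t=0: π = [0.1667, 0.1667, 0.3333, 0.0833, 0.1667, 0.0833], E[r] = -1.5000, γ^t·E[r] = -1.500000, running G = -1.500000
t=1: π = [0.2153, 0.1667, 0.1667, 0.1528, 0.1319, 0.1667], E[r] = -1.4861, γ^t·E[r] = -1.188889, running G = -2.688889
t=2: π = [0.2083, 0.1597, 0.1707, 0.1400, 0.1250, 0.1962], E[r] = -1.4410, γ^t·E[r] = -0.922222, running G = -3.611111
t=3: π = [0.2106, 0.1597, 0.1707, 0.1386, 0.1272, 0.1931], E[r] = -1.4426, γ^t·E[r] = -0.738617, running G = -4.349728
t=4: π = [0.2103, 0.1597, 0.1709, 0.1390, 0.1270, 0.1931], E[r] = -1.4432, γ^t·E[r] = -0.591141, running G = -4.940869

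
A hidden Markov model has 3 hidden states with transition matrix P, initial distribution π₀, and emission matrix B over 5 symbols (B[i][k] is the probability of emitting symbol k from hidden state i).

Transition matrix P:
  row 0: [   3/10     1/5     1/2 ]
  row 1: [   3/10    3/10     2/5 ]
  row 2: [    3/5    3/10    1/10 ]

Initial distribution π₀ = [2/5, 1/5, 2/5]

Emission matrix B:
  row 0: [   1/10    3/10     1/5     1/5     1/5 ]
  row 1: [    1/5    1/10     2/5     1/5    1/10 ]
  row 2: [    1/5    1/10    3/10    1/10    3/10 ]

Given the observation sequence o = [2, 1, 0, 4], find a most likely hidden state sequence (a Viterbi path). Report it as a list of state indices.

t=0: δ = [8.000e-02, 8.000e-02, 1.200e-01]  (obs o_0=2)
t=1: δ = [2.160e-02, 3.600e-03, 4.000e-03]  ψ = [2, 2, 0]  (obs o_1=1)
t=2: δ = [6.480e-04, 8.640e-04, 2.160e-03]  ψ = [0, 0, 0]  (obs o_2=0)
t=3: δ = [2.592e-04, 6.480e-05, 1.037e-04]  ψ = [2, 2, 1]  (obs o_3=4)
backtrack: best end state = 0; path = [2, 0, 2, 0]

path = [2, 0, 2, 0]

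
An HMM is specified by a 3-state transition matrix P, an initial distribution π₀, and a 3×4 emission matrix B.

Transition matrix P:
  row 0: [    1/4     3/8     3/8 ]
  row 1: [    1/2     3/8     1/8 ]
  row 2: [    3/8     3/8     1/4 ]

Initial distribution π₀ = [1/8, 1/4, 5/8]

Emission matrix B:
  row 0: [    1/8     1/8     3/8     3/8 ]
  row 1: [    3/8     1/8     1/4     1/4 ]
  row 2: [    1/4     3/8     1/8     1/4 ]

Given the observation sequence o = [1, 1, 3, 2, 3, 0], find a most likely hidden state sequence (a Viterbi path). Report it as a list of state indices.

t=0: δ = [1.562e-02, 3.125e-02, 2.344e-01]  (obs o_0=1)
t=1: δ = [1.099e-02, 1.099e-02, 2.197e-02]  ψ = [2, 2, 2]  (obs o_1=1)
t=2: δ = [3.090e-03, 2.060e-03, 1.373e-03]  ψ = [2, 2, 2]  (obs o_2=3)
t=3: δ = [3.862e-04, 2.897e-04, 1.448e-04]  ψ = [1, 0, 0]  (obs o_3=2)
t=4: δ = [5.431e-05, 3.621e-05, 3.621e-05]  ψ = [1, 0, 0]  (obs o_4=3)
t=5: δ = [2.263e-06, 7.638e-06, 5.092e-06]  ψ = [1, 0, 0]  (obs o_5=0)
backtrack: best end state = 1; path = [2, 2, 0, 1, 0, 1]

path = [2, 2, 0, 1, 0, 1]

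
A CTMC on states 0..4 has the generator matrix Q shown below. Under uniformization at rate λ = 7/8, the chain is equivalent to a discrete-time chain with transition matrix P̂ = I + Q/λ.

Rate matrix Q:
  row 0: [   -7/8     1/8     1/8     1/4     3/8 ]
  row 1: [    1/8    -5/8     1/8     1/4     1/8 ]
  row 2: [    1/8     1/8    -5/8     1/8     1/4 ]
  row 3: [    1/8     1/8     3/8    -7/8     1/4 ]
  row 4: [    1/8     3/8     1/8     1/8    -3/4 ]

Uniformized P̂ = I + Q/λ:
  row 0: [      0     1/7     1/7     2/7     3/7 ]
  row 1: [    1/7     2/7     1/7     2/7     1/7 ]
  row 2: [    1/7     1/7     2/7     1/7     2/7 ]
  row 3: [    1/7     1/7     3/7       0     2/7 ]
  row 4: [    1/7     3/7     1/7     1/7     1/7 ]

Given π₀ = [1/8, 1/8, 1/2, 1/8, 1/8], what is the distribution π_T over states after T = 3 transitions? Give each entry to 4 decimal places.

t=0: π = [0.1250, 0.1250, 0.5000, 0.1250, 0.1250]
t=1: π = [0.1250, 0.1964, 0.2500, 0.1607, 0.2679]
t=2: π = [0.1250, 0.2474, 0.2245, 0.1658, 0.2372]
t=3: π = [0.1250, 0.2460, 0.2223, 0.1724, 0.2343]

π = [0.1250, 0.2460, 0.2223, 0.1724, 0.2343]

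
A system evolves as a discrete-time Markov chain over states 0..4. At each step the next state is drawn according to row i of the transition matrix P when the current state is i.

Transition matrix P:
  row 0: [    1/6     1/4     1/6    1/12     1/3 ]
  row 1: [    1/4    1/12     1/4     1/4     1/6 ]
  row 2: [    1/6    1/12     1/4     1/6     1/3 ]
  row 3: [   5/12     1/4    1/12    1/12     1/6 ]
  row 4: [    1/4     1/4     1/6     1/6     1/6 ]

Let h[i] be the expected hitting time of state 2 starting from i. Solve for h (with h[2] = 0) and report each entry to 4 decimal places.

First-step conditioning: h[2] = 0; for i ≠ 2, h[i] = 1 + Σ_k P[i][k]·h[k].
  h[0] = 1 + 1/6·h[0] + 1/4·h[1] + 1/12·h[3] + 1/3·h[4]
  h[1] = 1 + 1/4·h[0] + 1/12·h[1] + 1/4·h[3] + 1/6·h[4]
  h[3] = 1 + 5/12·h[0] + 1/4·h[1] + 1/12·h[3] + 1/6·h[4]
  h[4] = 1 + 1/4·h[0] + 1/4·h[1] + 1/6·h[3] + 1/6·h[4]
Solving the 4×4 linear system over states ≠ 2 gives exactly h = [1428/247, 516/95, 0, 7728/1235, 378/65] (h[2] = 0 is the target).

h = [5.7814, 5.4316, 0.0000, 6.2575, 5.8154]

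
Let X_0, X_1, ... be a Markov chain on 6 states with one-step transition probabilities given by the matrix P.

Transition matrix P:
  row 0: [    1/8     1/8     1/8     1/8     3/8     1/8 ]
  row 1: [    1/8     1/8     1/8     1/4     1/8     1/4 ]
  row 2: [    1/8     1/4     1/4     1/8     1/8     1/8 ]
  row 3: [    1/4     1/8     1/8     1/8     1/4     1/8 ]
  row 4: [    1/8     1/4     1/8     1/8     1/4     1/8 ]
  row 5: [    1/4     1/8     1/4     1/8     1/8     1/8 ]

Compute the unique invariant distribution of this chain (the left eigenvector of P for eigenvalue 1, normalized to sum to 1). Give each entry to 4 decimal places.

Balance equations π_j = Σ_i π_i·P[i][j]:
  π_0 = 1/8·π_0 + 1/8·π_1 + 1/8·π_2 + 1/4·π_3 + 1/8·π_4 + 1/4·π_5
  π_1 = 1/8·π_0 + 1/8·π_1 + 1/4·π_2 + 1/8·π_3 + 1/4·π_4 + 1/8·π_5
  π_2 = 1/8·π_0 + 1/8·π_1 + 1/4·π_2 + 1/8·π_3 + 1/8·π_4 + 1/4·π_5
  π_3 = 1/8·π_0 + 1/4·π_1 + 1/8·π_2 + 1/8·π_3 + 1/8·π_4 + 1/8·π_5
  π_4 = 3/8·π_0 + 1/8·π_1 + 1/8·π_2 + 1/4·π_3 + 1/4·π_4 + 1/8·π_5
  normalize: π_0 + π_1 + π_2 + π_3 + π_4 + π_5 = 1
Solving the linear system gives exactly π = [16/99, 17/99, 227/1386, 29/198, 97/462, 29/198].

π = [0.1616, 0.1717, 0.1638, 0.1465, 0.2100, 0.1465]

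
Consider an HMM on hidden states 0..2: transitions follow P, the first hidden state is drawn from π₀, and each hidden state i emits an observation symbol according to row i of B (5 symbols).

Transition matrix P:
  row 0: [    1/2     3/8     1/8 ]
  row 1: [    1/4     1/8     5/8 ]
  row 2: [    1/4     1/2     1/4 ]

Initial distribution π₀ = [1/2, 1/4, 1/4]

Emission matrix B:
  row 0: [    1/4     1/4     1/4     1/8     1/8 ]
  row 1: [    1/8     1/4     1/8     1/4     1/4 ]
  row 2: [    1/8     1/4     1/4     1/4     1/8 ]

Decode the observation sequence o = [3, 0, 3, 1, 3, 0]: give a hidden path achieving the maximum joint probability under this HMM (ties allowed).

t=0: δ = [6.250e-02, 6.250e-02, 6.250e-02]  (obs o_0=3)
t=1: δ = [7.812e-03, 3.906e-03, 4.883e-03]  ψ = [0, 2, 1]  (obs o_1=0)
t=2: δ = [4.883e-04, 7.324e-04, 6.104e-04]  ψ = [0, 0, 1]  (obs o_2=3)
t=3: δ = [6.104e-05, 7.629e-05, 1.144e-04]  ψ = [0, 2, 1]  (obs o_3=1)
t=4: δ = [3.815e-06, 1.431e-05, 1.192e-05]  ψ = [0, 2, 1]  (obs o_4=3)
t=5: δ = [8.941e-07, 7.451e-07, 1.118e-06]  ψ = [1, 2, 1]  (obs o_5=0)
backtrack: best end state = 2; path = [0, 0, 1, 2, 1, 2]

path = [0, 0, 1, 2, 1, 2]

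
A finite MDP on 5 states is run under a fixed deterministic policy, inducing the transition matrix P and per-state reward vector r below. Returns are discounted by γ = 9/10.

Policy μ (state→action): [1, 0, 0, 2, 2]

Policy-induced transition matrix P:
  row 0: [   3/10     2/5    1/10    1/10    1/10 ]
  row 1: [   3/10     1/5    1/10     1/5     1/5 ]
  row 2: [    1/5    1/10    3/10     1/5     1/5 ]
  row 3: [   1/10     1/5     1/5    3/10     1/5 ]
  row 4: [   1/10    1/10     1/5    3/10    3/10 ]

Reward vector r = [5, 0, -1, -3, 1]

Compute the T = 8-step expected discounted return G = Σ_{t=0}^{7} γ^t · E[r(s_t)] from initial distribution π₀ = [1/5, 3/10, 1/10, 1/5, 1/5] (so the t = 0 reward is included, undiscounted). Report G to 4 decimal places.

t=0: π = [0.2000, 0.3000, 0.1000, 0.2000, 0.2000], E[r] = 0.5000, γ^t·E[r] = 0.500000, running G = 0.500000
t=1: π = [0.2100, 0.2100, 0.1600, 0.2200, 0.2000], E[r] = 0.4300, γ^t·E[r] = 0.387000, running G = 0.887000
t=2: π = [0.2000, 0.2060, 0.1740, 0.2210, 0.1990], E[r] = 0.3620, γ^t·E[r] = 0.293220, running G = 1.180220
t=3: π = [0.1986, 0.2027, 0.1768, 0.2220, 0.1999], E[r] = 0.3501, γ^t·E[r] = 0.255223, running G = 1.435443
t=4: π = [0.1979, 0.2021, 0.1776, 0.2223, 0.2001], E[r] = 0.3453, γ^t·E[r] = 0.226545, running G = 1.661988
t=5: π = [0.1978, 0.2018, 0.1778, 0.2225, 0.2002], E[r] = 0.3439, γ^t·E[r] = 0.203053, running G = 1.865041
t=6: π = [0.1977, 0.2018, 0.1778, 0.2225, 0.2002], E[r] = 0.3434, γ^t·E[r] = 0.182499, running G = 2.047540
t=7: π = [0.1977, 0.2017, 0.1778, 0.2225, 0.2003], E[r] = 0.3433, γ^t·E[r] = 0.164178, running G = 2.211718

G = 2.2117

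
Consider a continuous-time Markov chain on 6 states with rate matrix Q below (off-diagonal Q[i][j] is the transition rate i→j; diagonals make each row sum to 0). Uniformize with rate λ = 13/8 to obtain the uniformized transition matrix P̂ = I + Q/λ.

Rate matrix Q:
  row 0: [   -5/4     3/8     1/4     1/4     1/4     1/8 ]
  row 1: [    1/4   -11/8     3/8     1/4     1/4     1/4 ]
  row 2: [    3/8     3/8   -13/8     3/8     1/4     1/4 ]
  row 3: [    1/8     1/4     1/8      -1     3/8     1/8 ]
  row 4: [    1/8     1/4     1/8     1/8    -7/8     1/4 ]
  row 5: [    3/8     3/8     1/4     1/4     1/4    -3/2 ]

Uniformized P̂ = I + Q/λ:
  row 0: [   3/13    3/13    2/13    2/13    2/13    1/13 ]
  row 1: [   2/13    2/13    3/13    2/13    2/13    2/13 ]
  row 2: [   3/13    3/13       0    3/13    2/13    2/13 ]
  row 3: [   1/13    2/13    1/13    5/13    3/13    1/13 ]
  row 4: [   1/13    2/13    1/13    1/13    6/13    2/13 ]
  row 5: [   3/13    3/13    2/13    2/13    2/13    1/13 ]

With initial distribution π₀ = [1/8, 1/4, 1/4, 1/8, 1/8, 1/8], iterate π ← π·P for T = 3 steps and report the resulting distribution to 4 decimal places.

t=0: π = [0.1250, 0.2500, 0.2500, 0.1250, 0.1250, 0.1250]
t=1: π = [0.1731, 0.1923, 0.1154, 0.1923, 0.2019, 0.1250]
t=2: π = [0.1553, 0.1857, 0.1206, 0.1916, 0.2308, 0.1161]
t=3: π = [0.1515, 0.1840, 0.1171, 0.1896, 0.2396, 0.1182]

π = [0.1515, 0.1840, 0.1171, 0.1896, 0.2396, 0.1182]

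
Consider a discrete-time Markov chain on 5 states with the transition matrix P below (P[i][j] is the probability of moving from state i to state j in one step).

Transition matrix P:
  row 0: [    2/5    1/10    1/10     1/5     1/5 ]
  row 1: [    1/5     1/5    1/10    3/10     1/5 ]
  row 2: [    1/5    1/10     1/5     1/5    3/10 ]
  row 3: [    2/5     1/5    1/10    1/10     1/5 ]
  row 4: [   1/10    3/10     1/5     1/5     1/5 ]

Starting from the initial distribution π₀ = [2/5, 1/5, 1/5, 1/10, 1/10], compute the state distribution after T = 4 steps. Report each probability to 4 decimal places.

π = [0.2730, 0.1806, 0.1348, 0.1981, 0.2135]

t=0: π = [0.4000, 0.2000, 0.2000, 0.1000, 0.1000]
t=1: π = [0.2900, 0.1500, 0.1300, 0.2100, 0.2200]
t=2: π = [0.2780, 0.1800, 0.1350, 0.1940, 0.2130]
t=3: π = [0.2731, 0.1800, 0.1348, 0.1986, 0.2135]
t=4: π = [0.2730, 0.1806, 0.1348, 0.1981, 0.2135]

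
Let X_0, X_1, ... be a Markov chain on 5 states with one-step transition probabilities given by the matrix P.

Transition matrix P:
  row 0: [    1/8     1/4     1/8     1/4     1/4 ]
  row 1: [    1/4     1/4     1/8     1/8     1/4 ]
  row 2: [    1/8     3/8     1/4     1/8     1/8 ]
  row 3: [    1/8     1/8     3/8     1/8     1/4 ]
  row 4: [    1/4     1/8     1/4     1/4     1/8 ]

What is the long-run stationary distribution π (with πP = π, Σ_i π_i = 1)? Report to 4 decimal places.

π = [0.1786, 0.2313, 0.2203, 0.1720, 0.1977]

Balance equations π_j = Σ_i π_i·P[i][j]:
  π_0 = 1/8·π_0 + 1/4·π_1 + 1/8·π_2 + 1/8·π_3 + 1/4·π_4
  π_1 = 1/4·π_0 + 1/4·π_1 + 3/8·π_2 + 1/8·π_3 + 1/8·π_4
  π_2 = 1/8·π_0 + 1/8·π_1 + 1/4·π_2 + 3/8·π_3 + 1/4·π_4
  π_3 = 1/4·π_0 + 1/8·π_1 + 1/8·π_2 + 1/8·π_3 + 1/4·π_4
  normalize: π_0 + π_1 + π_2 + π_3 + π_4 = 1
Solving the linear system gives exactly π = [841/4708, 99/428, 1037/4708, 405/2354, 931/4708].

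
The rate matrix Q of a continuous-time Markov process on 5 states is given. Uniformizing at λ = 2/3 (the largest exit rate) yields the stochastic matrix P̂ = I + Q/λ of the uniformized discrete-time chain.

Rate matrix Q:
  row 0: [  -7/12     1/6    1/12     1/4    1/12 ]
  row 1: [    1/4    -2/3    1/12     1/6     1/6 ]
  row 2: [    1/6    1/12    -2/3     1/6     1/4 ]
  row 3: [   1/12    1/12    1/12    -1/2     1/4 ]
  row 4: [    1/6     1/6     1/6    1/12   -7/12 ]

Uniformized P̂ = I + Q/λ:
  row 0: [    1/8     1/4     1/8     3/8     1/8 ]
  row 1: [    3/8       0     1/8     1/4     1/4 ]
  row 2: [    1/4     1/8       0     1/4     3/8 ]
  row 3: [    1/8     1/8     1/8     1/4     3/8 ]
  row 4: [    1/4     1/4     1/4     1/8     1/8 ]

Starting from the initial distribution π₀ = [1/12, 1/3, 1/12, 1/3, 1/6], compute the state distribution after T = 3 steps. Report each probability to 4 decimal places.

t=0: π = [0.0833, 0.3333, 0.0833, 0.3333, 0.1667]
t=1: π = [0.2396, 0.1146, 0.1354, 0.2396, 0.2708]
t=2: π = [0.2044, 0.1745, 0.1419, 0.2461, 0.2331]
t=3: π = [0.2155, 0.1579, 0.1364, 0.2464, 0.2438]

π = [0.2155, 0.1579, 0.1364, 0.2464, 0.2438]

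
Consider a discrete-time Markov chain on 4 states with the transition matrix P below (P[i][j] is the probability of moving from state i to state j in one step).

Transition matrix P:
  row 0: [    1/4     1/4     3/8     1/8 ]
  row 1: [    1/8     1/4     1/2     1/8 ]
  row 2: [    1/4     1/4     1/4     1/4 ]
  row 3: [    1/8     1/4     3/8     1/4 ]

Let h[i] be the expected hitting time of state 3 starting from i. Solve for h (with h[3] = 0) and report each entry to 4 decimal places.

h = [5.8776, 5.7959, 5.2245, 0.0000]

First-step conditioning: h[3] = 0; for i ≠ 3, h[i] = 1 + Σ_k P[i][k]·h[k].
  h[0] = 1 + 1/4·h[0] + 1/4·h[1] + 3/8·h[2]
  h[1] = 1 + 1/8·h[0] + 1/4·h[1] + 1/2·h[2]
  h[2] = 1 + 1/4·h[0] + 1/4·h[1] + 1/4·h[2]
Solving the 3×3 linear system over states ≠ 3 gives exactly h = [288/49, 284/49, 256/49, 0] (h[3] = 0 is the target).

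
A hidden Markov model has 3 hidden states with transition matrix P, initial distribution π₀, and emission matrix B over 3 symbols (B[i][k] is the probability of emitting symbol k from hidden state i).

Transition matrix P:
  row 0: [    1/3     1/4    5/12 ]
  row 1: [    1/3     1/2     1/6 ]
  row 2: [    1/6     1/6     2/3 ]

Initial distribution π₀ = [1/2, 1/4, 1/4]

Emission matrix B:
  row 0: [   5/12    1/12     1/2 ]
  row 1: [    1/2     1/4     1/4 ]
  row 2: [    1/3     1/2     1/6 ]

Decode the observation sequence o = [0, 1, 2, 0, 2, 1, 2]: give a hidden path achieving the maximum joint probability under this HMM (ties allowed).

t=0: δ = [2.083e-01, 1.250e-01, 8.333e-02]  (obs o_0=0)
t=1: δ = [5.787e-03, 1.562e-02, 4.340e-02]  ψ = [0, 1, 0]  (obs o_1=1)
t=2: δ = [3.617e-03, 1.953e-03, 4.823e-03]  ψ = [2, 1, 2]  (obs o_2=2)
t=3: δ = [5.023e-04, 4.883e-04, 1.072e-03]  ψ = [0, 1, 2]  (obs o_3=0)
t=4: δ = [8.931e-05, 6.104e-05, 1.191e-04]  ψ = [2, 1, 2]  (obs o_4=2)
t=5: δ = [2.481e-06, 7.629e-06, 3.969e-05]  ψ = [0, 1, 2]  (obs o_5=1)
t=6: δ = [3.308e-06, 1.654e-06, 4.410e-06]  ψ = [2, 2, 2]  (obs o_6=2)
backtrack: best end state = 2; path = [0, 2, 2, 2, 2, 2, 2]

path = [0, 2, 2, 2, 2, 2, 2]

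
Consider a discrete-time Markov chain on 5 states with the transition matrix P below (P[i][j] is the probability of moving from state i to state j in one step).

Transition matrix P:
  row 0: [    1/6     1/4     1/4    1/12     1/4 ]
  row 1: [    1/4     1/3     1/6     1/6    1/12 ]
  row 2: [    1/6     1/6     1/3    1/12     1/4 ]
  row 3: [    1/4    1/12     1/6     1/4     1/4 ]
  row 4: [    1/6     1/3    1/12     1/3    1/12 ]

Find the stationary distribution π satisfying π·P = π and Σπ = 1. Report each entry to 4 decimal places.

Balance equations π_j = Σ_i π_i·P[i][j]:
  π_0 = 1/6·π_0 + 1/4·π_1 + 1/6·π_2 + 1/4·π_3 + 1/6·π_4
  π_1 = 1/4·π_0 + 1/3·π_1 + 1/6·π_2 + 1/12·π_3 + 1/3·π_4
  π_2 = 1/4·π_0 + 1/6·π_1 + 1/3·π_2 + 1/6·π_3 + 1/12·π_4
  π_3 = 1/12·π_0 + 1/6·π_1 + 1/12·π_2 + 1/4·π_3 + 1/3·π_4
  normalize: π_0 + π_1 + π_2 + π_3 + π_4 = 1
Solving the linear system gives exactly π = [3469/17228, 4107/17228, 1741/8614, 3065/17228, 3105/17228].

π = [0.2014, 0.2384, 0.2021, 0.1779, 0.1802]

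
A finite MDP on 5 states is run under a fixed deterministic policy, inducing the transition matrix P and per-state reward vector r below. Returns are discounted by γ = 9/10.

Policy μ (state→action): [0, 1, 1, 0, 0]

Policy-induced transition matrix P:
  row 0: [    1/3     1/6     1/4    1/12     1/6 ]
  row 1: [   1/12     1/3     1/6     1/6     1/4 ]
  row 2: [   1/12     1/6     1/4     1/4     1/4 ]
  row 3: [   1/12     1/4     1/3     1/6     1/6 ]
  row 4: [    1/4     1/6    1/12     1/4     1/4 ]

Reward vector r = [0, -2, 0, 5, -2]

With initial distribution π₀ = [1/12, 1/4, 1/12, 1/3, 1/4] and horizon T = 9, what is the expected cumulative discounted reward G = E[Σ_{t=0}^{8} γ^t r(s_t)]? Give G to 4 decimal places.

G = 0.9785

t=0: π = [0.0833, 0.2500, 0.0833, 0.3333, 0.2500], E[r] = 0.6667, γ^t·E[r] = 0.666667, running G = 0.666667
t=1: π = [0.1458, 0.2361, 0.2153, 0.1875, 0.2153], E[r] = 0.0347, γ^t·E[r] = 0.031250, running G = 0.697917
t=2: π = [0.1557, 0.2216, 0.2101, 0.1904, 0.2222], E[r] = 0.0642, γ^t·E[r] = 0.052031, running G = 0.749948
t=3: π = [0.1593, 0.2195, 0.2104, 0.1897, 0.2212], E[r] = 0.0673, γ^t·E[r] = 0.049078, running G = 0.799026
t=4: π = [0.1600, 0.2191, 0.2107, 0.1894, 0.2209], E[r] = 0.0668, γ^t·E[r] = 0.043841, running G = 0.842867
t=5: π = [0.1602, 0.2190, 0.2107, 0.1893, 0.2209], E[r] = 0.0668, γ^t·E[r] = 0.039445, running G = 0.882312
t=6: π = [0.1602, 0.2189, 0.2107, 0.1893, 0.2209], E[r] = 0.0668, γ^t·E[r] = 0.035503, running G = 0.917815
t=7: π = [0.1602, 0.2189, 0.2107, 0.1893, 0.2209], E[r] = 0.0668, γ^t·E[r] = 0.031953, running G = 0.949768
t=8: π = [0.1602, 0.2189, 0.2107, 0.1893, 0.2209], E[r] = 0.0668, γ^t·E[r] = 0.028758, running G = 0.978526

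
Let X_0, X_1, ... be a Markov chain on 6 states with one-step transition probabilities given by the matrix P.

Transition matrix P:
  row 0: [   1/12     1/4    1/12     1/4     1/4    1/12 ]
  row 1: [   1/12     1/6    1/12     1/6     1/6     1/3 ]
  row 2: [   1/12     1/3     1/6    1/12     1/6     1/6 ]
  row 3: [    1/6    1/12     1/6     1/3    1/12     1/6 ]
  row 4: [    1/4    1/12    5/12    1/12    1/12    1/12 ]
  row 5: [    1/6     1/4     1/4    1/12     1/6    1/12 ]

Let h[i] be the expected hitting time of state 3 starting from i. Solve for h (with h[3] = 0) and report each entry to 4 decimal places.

h = [6.8105, 7.5269, 8.1144, 0.0000, 8.0536, 8.0593]

First-step conditioning: h[3] = 0; for i ≠ 3, h[i] = 1 + Σ_k P[i][k]·h[k].
  h[0] = 1 + 1/12·h[0] + 1/4·h[1] + 1/12·h[2] + 1/4·h[4] + 1/12·h[5]
  h[1] = 1 + 1/12·h[0] + 1/6·h[1] + 1/12·h[2] + 1/6·h[4] + 1/3·h[5]
  h[2] = 1 + 1/12·h[0] + 1/3·h[1] + 1/6·h[2] + 1/6·h[4] + 1/6·h[5]
  h[4] = 1 + 1/4·h[0] + 1/12·h[1] + 5/12·h[2] + 1/12·h[4] + 1/12·h[5]
  h[5] = 1 + 1/6·h[0] + 1/4·h[1] + 1/4·h[2] + 1/6·h[4] + 1/12·h[5]
Solving the 5×5 linear system over states ≠ 3 gives exactly h = [143844/21121, 158976/21121, 171384/21121, 0, 170100/21121, 170220/21121] (h[3] = 0 is the target).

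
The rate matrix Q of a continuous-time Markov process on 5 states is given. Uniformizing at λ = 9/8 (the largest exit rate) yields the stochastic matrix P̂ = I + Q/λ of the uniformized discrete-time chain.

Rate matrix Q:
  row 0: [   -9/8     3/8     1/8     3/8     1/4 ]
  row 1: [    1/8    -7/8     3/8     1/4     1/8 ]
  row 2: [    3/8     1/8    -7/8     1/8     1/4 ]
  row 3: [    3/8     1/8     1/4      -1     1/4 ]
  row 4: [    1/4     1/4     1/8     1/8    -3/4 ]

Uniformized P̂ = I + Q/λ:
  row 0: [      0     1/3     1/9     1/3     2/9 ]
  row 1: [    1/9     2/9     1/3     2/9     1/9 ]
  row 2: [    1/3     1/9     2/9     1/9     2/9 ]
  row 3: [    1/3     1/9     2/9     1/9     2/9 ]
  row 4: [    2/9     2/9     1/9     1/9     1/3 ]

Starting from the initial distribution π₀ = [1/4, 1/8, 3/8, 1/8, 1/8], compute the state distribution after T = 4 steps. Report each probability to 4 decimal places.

π = [0.1975, 0.2025, 0.1978, 0.1775, 0.2247]

t=0: π = [0.2500, 0.1250, 0.3750, 0.1250, 0.1250]
t=1: π = [0.2083, 0.1944, 0.1944, 0.1806, 0.2222]
t=2: π = [0.1960, 0.2037, 0.1960, 0.1790, 0.2253]
t=3: π = [0.1977, 0.2023, 0.1980, 0.1773, 0.2246]
t=4: π = [0.1975, 0.2025, 0.1978, 0.1775, 0.2247]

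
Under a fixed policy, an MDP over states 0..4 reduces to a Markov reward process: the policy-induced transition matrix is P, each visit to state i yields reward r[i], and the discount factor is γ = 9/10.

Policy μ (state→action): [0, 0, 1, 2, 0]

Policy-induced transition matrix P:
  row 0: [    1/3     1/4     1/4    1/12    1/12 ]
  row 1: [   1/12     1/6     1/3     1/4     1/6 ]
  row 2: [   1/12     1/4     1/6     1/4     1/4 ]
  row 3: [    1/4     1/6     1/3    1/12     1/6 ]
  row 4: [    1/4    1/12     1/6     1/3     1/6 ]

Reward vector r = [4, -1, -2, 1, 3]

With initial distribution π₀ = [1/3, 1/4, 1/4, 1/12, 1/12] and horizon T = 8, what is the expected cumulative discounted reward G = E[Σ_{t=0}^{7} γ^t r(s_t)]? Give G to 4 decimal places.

G = 4.6077

t=0: π = [0.3333, 0.2500, 0.2500, 0.0833, 0.0833], E[r] = 0.9167, γ^t·E[r] = 0.916667, running G = 0.916667
t=1: π = [0.1944, 0.2083, 0.2500, 0.1875, 0.1597], E[r] = 0.7361, γ^t·E[r] = 0.662500, running G = 1.579167
t=2: π = [0.1898, 0.1904, 0.2488, 0.1997, 0.1713], E[r] = 0.7847, γ^t·E[r] = 0.635625, running G = 2.214792
t=3: π = [0.1926, 0.1889, 0.2475, 0.1994, 0.1716], E[r] = 0.8006, γ^t·E[r] = 0.583664, running G = 2.798456
t=4: π = [0.1933, 0.1890, 0.2474, 0.1990, 0.1712], E[r] = 0.8020, γ^t·E[r] = 0.526205, running G = 3.324660
t=5: π = [0.1934, 0.1891, 0.2474, 0.1989, 0.1712], E[r] = 0.8019, γ^t·E[r] = 0.473489, running G = 3.798149
t=6: π = [0.1934, 0.1891, 0.2474, 0.1989, 0.1712], E[r] = 0.8018, γ^t·E[r] = 0.426100, running G = 4.224249
t=7: π = [0.1933, 0.1891, 0.2475, 0.1989, 0.1712], E[r] = 0.8018, γ^t·E[r] = 0.383486, running G = 4.607735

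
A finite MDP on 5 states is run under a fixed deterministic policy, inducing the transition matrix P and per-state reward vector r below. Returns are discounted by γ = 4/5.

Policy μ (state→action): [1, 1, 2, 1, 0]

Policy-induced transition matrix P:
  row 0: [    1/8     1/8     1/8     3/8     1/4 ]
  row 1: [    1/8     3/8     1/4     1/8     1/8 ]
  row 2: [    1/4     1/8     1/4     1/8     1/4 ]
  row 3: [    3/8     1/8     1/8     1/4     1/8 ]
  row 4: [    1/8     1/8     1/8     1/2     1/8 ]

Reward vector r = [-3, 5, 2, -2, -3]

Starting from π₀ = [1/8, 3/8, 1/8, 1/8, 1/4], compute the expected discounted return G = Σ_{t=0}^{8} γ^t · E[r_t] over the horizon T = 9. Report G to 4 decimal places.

t=0: π = [0.1250, 0.3750, 0.1250, 0.1250, 0.2500], E[r] = 0.7500, γ^t·E[r] = 0.750000, running G = 0.750000
t=1: π = [0.1719, 0.2188, 0.1875, 0.2656, 0.1563], E[r] = -0.0469, γ^t·E[r] = -0.037500, running G = 0.712500
t=2: π = [0.2148, 0.1797, 0.1758, 0.2598, 0.1699], E[r] = -0.4238, γ^t·E[r] = -0.271250, running G = 0.441250
t=3: π = [0.2119, 0.1699, 0.1694, 0.2749, 0.1738], E[r] = -0.5186, γ^t·E[r] = -0.265500, running G = 0.175750
t=4: π = [0.2149, 0.1675, 0.1674, 0.2775, 0.1727], E[r] = -0.5455, γ^t·E[r] = -0.223450, running G = -0.047700
t=5: π = [0.2153, 0.1669, 0.1669, 0.2782, 0.1728], E[r] = -0.5526, γ^t·E[r] = -0.181063, running G = -0.228763
t=6: π = [0.2154, 0.1667, 0.1667, 0.2784, 0.1728], E[r] = -0.5543, γ^t·E[r] = -0.145302, running G = -0.374064
t=7: π = [0.2154, 0.1667, 0.1667, 0.2784, 0.1728], E[r] = -0.5547, γ^t·E[r] = -0.116335, running G = -0.490400
t=8: π = [0.2154, 0.1667, 0.1667, 0.2785, 0.1728], E[r] = -0.5548, γ^t·E[r] = -0.093087, running G = -0.583486

G = -0.5835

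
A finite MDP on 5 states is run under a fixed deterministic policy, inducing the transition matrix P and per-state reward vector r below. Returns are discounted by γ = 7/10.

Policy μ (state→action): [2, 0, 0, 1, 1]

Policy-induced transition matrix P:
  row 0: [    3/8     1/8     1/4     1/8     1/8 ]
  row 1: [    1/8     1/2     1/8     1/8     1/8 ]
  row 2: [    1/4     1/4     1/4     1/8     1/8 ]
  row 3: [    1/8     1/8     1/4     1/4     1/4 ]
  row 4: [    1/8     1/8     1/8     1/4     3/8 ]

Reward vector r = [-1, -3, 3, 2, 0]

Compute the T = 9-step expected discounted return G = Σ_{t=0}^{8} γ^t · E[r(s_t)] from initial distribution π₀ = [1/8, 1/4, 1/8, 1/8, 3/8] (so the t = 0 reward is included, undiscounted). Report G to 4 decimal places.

t=0: π = [0.1250, 0.2500, 0.1250, 0.1250, 0.3750], E[r] = -0.2500, γ^t·E[r] = -0.250000, running G = -0.250000
t=1: π = [0.1719, 0.2344, 0.1719, 0.1875, 0.2344], E[r] = 0.0156, γ^t·E[r] = 0.010938, running G = -0.239063
t=2: π = [0.1895, 0.2344, 0.1914, 0.1777, 0.2070], E[r] = 0.0371, γ^t·E[r] = 0.018184, running G = -0.220879
t=3: π = [0.1963, 0.2368, 0.1948, 0.1731, 0.1990], E[r] = 0.0239, γ^t·E[r] = 0.008207, running G = -0.212672
t=4: π = [0.1984, 0.2382, 0.1955, 0.1715, 0.1964], E[r] = 0.0167, γ^t·E[r] = 0.004008, running G = -0.208664
t=5: π = [0.1990, 0.2388, 0.1957, 0.1710, 0.1955], E[r] = 0.0137, γ^t·E[r] = 0.002306, running G = -0.206358
t=6: π = [0.1992, 0.2390, 0.1957, 0.1708, 0.1953], E[r] = 0.0126, γ^t·E[r] = 0.001480, running G = -0.204879
t=7: π = [0.1993, 0.2391, 0.1957, 0.1708, 0.1952], E[r] = 0.0121, γ^t·E[r] = 0.001000, running G = -0.203878
t=8: π = [0.1993, 0.2391, 0.1957, 0.1707, 0.1951], E[r] = 0.0120, γ^t·E[r] = 0.000691, running G = -0.203187

G = -0.2032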